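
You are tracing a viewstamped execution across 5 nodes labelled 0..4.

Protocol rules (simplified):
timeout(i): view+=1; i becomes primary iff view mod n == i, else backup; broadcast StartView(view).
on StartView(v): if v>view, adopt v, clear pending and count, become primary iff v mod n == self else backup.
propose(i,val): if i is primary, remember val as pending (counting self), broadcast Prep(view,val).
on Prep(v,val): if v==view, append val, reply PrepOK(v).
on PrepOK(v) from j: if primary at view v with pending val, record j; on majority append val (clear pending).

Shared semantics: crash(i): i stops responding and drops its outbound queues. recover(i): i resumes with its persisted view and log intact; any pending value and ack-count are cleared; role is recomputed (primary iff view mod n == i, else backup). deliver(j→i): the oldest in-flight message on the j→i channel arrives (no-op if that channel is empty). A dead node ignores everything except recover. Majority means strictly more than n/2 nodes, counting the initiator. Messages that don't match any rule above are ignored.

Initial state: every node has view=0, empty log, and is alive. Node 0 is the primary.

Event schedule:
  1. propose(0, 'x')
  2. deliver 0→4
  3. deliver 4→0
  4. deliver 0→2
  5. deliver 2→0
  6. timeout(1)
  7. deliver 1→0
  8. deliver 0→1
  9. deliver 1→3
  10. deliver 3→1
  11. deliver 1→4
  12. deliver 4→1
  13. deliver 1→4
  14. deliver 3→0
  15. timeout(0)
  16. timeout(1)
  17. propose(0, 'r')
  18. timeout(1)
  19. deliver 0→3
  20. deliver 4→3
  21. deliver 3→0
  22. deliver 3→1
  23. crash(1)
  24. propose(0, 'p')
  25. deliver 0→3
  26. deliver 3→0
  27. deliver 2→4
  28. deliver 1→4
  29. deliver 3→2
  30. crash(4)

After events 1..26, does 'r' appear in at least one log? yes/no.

1. propose(0,'x'):  nop
2. deliver 0→4:  <4:back v0 x>
3. deliver 4→0:  nop
4. deliver 0→2:  <2:back v0 x>
5. deliver 2→0:  <0:prim v0 x>
6. timeout(1):  <1:prim v1 ->
7. deliver 1→0:  <0:back v1 x>
8. deliver 0→1:  nop
9. deliver 1→3:  <3:back v1 ->
10. deliver 3→1:  nop
11. deliver 1→4:  <4:back v1 x>
12. deliver 4→1:  nop
13. deliver 1→4:  nop
14. deliver 3→0:  nop
15. timeout(0):  <0:back v2 x>
16. timeout(1):  <1:back v2 ->
17. propose(0,'r'):  nop
18. timeout(1):  <1:back v3 ->
19. deliver 0→3:  nop
20. deliver 4→3:  nop
21. deliver 3→0:  nop
22. deliver 3→1:  nop
23. crash(1):  <1:✗back v3 ->
24. propose(0,'p'):  nop
25. deliver 0→3:  <3:back v2 ->
26. deliver 3→0:  nop

no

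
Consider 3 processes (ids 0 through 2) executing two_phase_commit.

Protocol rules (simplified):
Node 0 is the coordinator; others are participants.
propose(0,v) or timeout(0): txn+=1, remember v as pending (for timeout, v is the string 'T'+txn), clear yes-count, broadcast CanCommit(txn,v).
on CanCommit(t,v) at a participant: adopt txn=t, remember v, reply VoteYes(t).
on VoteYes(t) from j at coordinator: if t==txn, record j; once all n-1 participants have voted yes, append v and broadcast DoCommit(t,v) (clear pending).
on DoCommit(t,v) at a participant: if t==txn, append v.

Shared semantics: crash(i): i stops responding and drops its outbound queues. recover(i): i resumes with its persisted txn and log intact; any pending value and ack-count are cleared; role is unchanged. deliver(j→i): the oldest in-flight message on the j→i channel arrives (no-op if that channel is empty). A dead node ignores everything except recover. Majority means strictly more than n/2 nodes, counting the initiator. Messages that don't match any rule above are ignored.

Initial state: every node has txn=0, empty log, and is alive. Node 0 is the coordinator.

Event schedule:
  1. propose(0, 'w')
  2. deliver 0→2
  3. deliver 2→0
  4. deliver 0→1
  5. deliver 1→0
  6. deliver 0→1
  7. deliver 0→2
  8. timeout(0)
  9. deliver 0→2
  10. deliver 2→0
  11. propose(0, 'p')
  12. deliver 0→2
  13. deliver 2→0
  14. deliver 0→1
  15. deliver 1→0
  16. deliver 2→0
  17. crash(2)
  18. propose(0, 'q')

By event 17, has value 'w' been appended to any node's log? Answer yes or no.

yes

e1 propose(0,'w'): 0[coor,t=1,-]
e2 deliver 0→2: 2[part,t=1,-]
e3 deliver 2→0: ·
e4 deliver 0→1: 1[part,t=1,-]
e5 deliver 1→0: 0[coor,t=1,w]
e6 deliver 0→1: 1[part,t=1,w]
e7 deliver 0→2: 2[part,t=1,w]
e8 timeout(0): 0[coor,t=2,w]
e9 deliver 0→2: 2[part,t=2,w]
e10 deliver 2→0: ·
e11 propose(0,'p'): 0[coor,t=3,w]
e12 deliver 0→2: 2[part,t=3,w]
e13 deliver 2→0: ·
e14 deliver 0→1: 1[part,t=2,w]
e15 deliver 1→0: ·
e16 deliver 2→0: ·
e17 crash(2): 2[✗part,t=3,w]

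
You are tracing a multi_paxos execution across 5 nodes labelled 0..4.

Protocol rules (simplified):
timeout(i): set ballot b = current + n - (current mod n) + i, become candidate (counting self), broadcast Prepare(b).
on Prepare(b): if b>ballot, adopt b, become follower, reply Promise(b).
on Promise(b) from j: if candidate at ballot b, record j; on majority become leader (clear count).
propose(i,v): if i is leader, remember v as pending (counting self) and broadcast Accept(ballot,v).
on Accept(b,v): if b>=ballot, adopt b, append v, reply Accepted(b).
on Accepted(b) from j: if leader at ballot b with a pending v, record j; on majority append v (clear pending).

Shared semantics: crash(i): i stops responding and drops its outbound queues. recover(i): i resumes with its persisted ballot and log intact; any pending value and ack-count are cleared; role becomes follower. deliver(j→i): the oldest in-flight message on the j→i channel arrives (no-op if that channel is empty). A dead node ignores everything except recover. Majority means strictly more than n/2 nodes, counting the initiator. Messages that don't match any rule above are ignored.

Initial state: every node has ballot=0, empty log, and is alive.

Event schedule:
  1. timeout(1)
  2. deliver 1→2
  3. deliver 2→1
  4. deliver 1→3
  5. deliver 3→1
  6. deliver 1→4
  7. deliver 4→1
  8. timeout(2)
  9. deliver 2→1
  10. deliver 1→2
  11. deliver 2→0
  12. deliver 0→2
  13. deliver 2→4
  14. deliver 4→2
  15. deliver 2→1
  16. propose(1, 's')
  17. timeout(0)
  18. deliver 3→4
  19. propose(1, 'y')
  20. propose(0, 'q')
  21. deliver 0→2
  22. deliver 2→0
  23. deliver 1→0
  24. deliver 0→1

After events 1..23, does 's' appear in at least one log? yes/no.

no

1. timeout(1):  <1:cand b6 ->
2. deliver 1→2:  <2:foll b6 ->
3. deliver 2→1:  nop
4. deliver 1→3:  <3:foll b6 ->
5. deliver 3→1:  <1:lead b6 ->
6. deliver 1→4:  <4:foll b6 ->
7. deliver 4→1:  nop
8. timeout(2):  <2:cand b12 ->
9. deliver 2→1:  <1:foll b12 ->
10. deliver 1→2:  nop
11. deliver 2→0:  <0:foll b12 ->
12. deliver 0→2:  <2:lead b12 ->
13. deliver 2→4:  <4:foll b12 ->
14. deliver 4→2:  nop
15. deliver 2→1:  nop
16. propose(1,'s'):  nop
17. timeout(0):  <0:cand b15 ->
18. deliver 3→4:  nop
19. propose(1,'y'):  nop
20. propose(0,'q'):  nop
21. deliver 0→2:  <2:foll b15 ->
22. deliver 2→0:  nop
23. deliver 1→0:  nop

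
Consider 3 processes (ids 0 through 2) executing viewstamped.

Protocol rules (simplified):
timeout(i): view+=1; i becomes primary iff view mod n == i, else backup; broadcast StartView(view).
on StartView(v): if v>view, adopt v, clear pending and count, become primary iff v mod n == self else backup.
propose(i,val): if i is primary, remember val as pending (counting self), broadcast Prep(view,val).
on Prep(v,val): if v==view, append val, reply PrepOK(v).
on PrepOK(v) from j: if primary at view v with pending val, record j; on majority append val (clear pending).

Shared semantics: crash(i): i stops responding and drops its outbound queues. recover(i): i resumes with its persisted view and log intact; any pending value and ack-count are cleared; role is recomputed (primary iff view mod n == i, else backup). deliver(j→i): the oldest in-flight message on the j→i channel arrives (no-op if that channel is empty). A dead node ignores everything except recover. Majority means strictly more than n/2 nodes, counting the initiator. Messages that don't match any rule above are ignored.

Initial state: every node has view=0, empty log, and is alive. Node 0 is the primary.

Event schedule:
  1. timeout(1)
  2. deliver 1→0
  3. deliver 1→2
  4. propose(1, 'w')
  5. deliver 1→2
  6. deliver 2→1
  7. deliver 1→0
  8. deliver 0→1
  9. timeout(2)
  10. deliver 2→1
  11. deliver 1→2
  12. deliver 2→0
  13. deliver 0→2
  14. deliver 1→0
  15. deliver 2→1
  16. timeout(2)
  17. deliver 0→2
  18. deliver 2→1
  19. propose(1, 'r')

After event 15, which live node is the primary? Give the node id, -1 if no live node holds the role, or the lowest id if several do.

e1 timeout(1): 1[prim,v=1,-]
e2 deliver 1→0: 0[back,v=1,-]
e3 deliver 1→2: 2[back,v=1,-]
e4 propose(1,'w'): ·
e5 deliver 1→2: 2[back,v=1,w]
e6 deliver 2→1: 1[prim,v=1,w]
e7 deliver 1→0: 0[back,v=1,w]
e8 deliver 0→1: ·
e9 timeout(2): 2[prim,v=2,w]
e10 deliver 2→1: 1[back,v=2,w]
e11 deliver 1→2: ·
e12 deliver 2→0: 0[back,v=2,w]
e13 deliver 0→2: ·
e14 deliver 1→0: ·
e15 deliver 2→1: ·

2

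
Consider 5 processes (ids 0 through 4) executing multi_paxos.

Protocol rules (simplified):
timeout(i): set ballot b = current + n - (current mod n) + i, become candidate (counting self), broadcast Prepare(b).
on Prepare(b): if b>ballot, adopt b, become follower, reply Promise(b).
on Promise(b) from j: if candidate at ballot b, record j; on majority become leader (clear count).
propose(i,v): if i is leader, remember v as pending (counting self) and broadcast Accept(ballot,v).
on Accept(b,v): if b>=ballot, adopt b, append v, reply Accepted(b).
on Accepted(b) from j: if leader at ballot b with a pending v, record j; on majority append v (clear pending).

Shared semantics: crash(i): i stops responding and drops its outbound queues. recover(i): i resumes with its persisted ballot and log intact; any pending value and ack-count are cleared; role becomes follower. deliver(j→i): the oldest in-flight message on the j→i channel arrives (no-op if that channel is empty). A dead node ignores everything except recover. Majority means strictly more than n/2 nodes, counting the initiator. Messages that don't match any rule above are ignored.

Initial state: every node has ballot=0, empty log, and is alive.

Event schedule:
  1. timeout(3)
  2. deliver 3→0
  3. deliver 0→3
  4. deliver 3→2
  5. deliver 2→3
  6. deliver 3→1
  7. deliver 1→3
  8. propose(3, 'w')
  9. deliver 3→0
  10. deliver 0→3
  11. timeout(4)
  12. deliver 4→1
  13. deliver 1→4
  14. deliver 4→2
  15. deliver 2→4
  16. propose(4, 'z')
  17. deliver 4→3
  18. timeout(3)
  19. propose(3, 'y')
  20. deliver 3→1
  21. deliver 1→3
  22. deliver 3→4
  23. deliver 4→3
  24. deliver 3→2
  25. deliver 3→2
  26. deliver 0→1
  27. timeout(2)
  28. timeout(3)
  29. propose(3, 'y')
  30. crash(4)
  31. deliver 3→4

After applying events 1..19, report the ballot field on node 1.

1. timeout(3):  <3:cand b8 ->
2. deliver 3→0:  <0:foll b8 ->
3. deliver 0→3:  nop
4. deliver 3→2:  <2:foll b8 ->
5. deliver 2→3:  <3:lead b8 ->
6. deliver 3→1:  <1:foll b8 ->
7. deliver 1→3:  nop
8. propose(3,'w'):  nop
9. deliver 3→0:  <0:foll b8 w>
10. deliver 0→3:  nop
11. timeout(4):  <4:cand b9 ->
12. deliver 4→1:  <1:foll b9 ->
13. deliver 1→4:  nop
14. deliver 4→2:  <2:foll b9 ->
15. deliver 2→4:  <4:lead b9 ->
16. propose(4,'z'):  nop
17. deliver 4→3:  <3:foll b9 ->
18. timeout(3):  <3:cand b13 ->
19. propose(3,'y'):  nop

9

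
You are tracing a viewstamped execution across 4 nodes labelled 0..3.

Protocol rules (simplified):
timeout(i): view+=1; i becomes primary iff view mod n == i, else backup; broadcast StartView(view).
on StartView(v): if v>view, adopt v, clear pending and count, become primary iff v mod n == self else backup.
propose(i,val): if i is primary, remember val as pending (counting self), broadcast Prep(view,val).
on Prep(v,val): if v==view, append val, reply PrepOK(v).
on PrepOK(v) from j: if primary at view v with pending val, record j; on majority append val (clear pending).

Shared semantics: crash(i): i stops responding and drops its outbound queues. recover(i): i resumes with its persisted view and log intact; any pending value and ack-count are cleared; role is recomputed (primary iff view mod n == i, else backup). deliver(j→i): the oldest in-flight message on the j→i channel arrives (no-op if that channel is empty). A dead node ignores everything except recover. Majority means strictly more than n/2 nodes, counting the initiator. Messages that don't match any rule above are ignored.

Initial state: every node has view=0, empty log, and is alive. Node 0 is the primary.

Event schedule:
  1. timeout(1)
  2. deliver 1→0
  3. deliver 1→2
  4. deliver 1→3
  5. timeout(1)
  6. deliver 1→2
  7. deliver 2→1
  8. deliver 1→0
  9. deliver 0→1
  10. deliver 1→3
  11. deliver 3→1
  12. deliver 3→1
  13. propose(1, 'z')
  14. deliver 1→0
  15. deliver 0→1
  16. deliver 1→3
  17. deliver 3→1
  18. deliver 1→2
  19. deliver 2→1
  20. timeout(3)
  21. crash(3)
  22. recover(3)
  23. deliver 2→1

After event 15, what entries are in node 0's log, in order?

empty

e1 timeout(1): 1[prim,v=1,-]
e2 deliver 1→0: 0[back,v=1,-]
e3 deliver 1→2: 2[back,v=1,-]
e4 deliver 1→3: 3[back,v=1,-]
e5 timeout(1): 1[back,v=2,-]
e6 deliver 1→2: 2[prim,v=2,-]
e7 deliver 2→1: ·
e8 deliver 1→0: 0[back,v=2,-]
e9 deliver 0→1: ·
e10 deliver 1→3: 3[back,v=2,-]
e11 deliver 3→1: ·
e12 deliver 3→1: ·
e13 propose(1,'z'): ·
e14 deliver 1→0: ·
e15 deliver 0→1: ·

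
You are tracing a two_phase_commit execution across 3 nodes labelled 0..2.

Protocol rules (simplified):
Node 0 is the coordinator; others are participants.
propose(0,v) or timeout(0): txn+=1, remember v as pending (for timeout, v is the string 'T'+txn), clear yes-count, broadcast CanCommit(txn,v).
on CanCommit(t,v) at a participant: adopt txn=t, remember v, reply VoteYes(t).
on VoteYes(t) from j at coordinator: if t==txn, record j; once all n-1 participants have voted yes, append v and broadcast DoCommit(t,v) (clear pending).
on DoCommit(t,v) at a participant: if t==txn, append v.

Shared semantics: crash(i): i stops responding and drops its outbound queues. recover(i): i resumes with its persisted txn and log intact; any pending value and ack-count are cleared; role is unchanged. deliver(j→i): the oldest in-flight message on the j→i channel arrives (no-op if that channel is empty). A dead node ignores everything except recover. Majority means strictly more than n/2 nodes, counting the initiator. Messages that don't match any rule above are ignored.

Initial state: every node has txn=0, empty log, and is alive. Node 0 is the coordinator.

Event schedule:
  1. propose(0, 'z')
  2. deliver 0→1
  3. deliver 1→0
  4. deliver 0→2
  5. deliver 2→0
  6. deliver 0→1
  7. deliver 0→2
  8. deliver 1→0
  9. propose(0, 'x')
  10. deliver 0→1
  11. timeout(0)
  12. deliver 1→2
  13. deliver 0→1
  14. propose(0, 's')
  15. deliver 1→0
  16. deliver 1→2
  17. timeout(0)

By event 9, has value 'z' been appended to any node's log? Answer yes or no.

1. propose(0,'z'):  <0:coor t1 ->
2. deliver 0→1:  <1:part t1 ->
3. deliver 1→0:  nop
4. deliver 0→2:  <2:part t1 ->
5. deliver 2→0:  <0:coor t1 z>
6. deliver 0→1:  <1:part t1 z>
7. deliver 0→2:  <2:part t1 z>
8. deliver 1→0:  nop
9. propose(0,'x'):  <0:coor t2 z>

yes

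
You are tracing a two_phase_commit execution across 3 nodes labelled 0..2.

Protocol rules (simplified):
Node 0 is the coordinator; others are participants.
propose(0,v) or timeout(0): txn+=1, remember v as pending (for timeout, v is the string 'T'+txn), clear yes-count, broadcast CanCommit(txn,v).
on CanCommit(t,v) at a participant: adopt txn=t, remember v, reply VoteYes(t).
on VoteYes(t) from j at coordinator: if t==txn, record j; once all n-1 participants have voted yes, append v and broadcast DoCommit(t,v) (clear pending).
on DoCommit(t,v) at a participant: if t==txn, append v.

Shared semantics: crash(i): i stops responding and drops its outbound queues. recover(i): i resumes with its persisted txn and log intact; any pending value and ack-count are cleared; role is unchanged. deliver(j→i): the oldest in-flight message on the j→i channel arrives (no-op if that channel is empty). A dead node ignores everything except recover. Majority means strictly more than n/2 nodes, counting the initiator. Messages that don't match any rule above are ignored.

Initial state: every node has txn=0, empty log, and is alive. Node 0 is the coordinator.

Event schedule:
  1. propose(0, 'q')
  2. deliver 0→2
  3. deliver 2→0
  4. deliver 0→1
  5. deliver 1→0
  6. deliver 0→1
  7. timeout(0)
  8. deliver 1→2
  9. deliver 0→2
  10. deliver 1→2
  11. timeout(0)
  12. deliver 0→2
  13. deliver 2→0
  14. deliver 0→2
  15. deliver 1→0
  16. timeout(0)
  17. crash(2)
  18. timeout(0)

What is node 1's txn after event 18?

[1] propose(0,'q') → N0(coor t1 [-])
[2] deliver 0→2 → N2(part t1 [-])
[3] deliver 2→0 → ∅
[4] deliver 0→1 → N1(part t1 [-])
[5] deliver 1→0 → N0(coor t1 [q])
[6] deliver 0→1 → N1(part t1 [q])
[7] timeout(0) → N0(coor t2 [q])
[8] deliver 1→2 → ∅
[9] deliver 0→2 → N2(part t1 [q])
[10] deliver 1→2 → ∅
[11] timeout(0) → N0(coor t3 [q])
[12] deliver 0→2 → N2(part t2 [q])
[13] deliver 2→0 → ∅
[14] deliver 0→2 → N2(part t3 [q])
[15] deliver 1→0 → ∅
[16] timeout(0) → N0(coor t4 [q])
[17] crash(2) → N2(✗part t3 [q])
[18] timeout(0) → N0(coor t5 [q])

1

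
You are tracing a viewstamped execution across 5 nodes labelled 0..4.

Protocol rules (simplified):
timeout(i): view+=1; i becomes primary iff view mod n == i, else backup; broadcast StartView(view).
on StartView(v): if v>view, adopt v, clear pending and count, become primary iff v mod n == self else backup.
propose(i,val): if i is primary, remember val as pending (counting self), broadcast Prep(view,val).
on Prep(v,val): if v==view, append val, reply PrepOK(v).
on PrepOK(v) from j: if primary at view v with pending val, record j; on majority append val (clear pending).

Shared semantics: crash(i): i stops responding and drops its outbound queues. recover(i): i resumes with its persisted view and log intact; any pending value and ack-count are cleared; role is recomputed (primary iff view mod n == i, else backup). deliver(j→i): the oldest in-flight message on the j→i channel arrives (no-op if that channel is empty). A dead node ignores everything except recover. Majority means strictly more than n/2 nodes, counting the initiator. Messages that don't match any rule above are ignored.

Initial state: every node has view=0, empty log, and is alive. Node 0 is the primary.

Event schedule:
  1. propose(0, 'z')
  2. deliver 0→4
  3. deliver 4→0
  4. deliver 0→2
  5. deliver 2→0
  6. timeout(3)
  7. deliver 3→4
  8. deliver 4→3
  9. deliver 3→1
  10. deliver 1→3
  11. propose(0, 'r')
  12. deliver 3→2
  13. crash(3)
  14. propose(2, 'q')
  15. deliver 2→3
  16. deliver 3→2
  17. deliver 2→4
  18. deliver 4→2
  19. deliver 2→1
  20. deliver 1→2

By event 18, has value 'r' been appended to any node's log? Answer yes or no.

[1] propose(0,'z') → ∅
[2] deliver 0→4 → N4(back v0 [z])
[3] deliver 4→0 → ∅
[4] deliver 0→2 → N2(back v0 [z])
[5] deliver 2→0 → N0(prim v0 [z])
[6] timeout(3) → N3(back v1 [-])
[7] deliver 3→4 → N4(back v1 [z])
[8] deliver 4→3 → ∅
[9] deliver 3→1 → N1(prim v1 [-])
[10] deliver 1→3 → ∅
[11] propose(0,'r') → ∅
[12] deliver 3→2 → N2(back v1 [z])
[13] crash(3) → N3(✗back v1 [-])
[14] propose(2,'q') → ∅
[15] deliver 2→3 → ∅
[16] deliver 3→2 → ∅
[17] deliver 2→4 → ∅
[18] deliver 4→2 → ∅

no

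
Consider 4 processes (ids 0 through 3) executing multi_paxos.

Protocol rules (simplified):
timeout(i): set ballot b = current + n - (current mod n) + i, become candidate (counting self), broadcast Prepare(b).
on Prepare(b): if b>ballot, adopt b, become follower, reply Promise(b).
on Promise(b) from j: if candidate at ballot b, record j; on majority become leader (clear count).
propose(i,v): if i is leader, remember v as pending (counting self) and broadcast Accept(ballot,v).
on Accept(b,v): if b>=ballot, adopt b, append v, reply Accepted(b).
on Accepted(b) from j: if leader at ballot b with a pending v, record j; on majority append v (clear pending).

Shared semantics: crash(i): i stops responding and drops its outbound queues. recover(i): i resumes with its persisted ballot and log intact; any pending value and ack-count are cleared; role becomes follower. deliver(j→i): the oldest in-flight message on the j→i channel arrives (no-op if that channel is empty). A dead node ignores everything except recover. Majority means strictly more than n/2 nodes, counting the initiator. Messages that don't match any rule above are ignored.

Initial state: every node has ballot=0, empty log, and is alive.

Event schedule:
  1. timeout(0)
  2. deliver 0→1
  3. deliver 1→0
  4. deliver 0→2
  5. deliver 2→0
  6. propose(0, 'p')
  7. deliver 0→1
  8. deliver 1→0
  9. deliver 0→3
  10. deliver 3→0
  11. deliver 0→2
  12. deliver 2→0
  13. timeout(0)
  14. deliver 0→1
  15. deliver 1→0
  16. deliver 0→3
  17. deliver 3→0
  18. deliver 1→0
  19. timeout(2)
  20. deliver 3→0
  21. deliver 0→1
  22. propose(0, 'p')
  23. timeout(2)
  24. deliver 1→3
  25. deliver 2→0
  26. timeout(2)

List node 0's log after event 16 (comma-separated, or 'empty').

p

[1] timeout(0) → N0(cand b4 [-])
[2] deliver 0→1 → N1(foll b4 [-])
[3] deliver 1→0 → ∅
[4] deliver 0→2 → N2(foll b4 [-])
[5] deliver 2→0 → N0(lead b4 [-])
[6] propose(0,'p') → ∅
[7] deliver 0→1 → N1(foll b4 [p])
[8] deliver 1→0 → ∅
[9] deliver 0→3 → N3(foll b4 [-])
[10] deliver 3→0 → ∅
[11] deliver 0→2 → N2(foll b4 [p])
[12] deliver 2→0 → N0(lead b4 [p])
[13] timeout(0) → N0(cand b8 [p])
[14] deliver 0→1 → N1(foll b8 [p])
[15] deliver 1→0 → ∅
[16] deliver 0→3 → N3(foll b4 [p])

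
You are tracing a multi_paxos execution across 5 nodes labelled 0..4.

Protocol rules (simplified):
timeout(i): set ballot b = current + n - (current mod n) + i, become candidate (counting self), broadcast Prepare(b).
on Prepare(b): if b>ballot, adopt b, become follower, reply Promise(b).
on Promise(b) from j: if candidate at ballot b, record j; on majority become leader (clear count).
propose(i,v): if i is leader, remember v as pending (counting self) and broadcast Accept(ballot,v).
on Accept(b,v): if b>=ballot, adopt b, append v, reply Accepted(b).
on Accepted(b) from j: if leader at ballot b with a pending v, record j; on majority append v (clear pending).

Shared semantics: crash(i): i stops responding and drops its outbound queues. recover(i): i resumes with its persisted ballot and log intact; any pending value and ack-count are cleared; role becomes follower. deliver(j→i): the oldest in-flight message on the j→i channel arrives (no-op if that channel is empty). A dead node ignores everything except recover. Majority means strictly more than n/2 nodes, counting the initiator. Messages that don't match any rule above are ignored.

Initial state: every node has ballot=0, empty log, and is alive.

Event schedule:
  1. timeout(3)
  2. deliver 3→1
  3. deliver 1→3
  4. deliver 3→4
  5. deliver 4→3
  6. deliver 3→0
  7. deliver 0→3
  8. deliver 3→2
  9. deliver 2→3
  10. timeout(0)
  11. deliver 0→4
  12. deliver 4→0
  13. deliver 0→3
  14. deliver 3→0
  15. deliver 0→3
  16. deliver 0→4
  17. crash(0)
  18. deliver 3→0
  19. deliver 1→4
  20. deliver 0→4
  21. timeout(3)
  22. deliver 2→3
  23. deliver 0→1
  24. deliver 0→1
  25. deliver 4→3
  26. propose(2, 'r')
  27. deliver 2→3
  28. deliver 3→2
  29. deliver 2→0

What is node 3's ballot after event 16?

10

[1] timeout(3) → N3(cand b8 [-])
[2] deliver 3→1 → N1(foll b8 [-])
[3] deliver 1→3 → ∅
[4] deliver 3→4 → N4(foll b8 [-])
[5] deliver 4→3 → N3(lead b8 [-])
[6] deliver 3→0 → N0(foll b8 [-])
[7] deliver 0→3 → ∅
[8] deliver 3→2 → N2(foll b8 [-])
[9] deliver 2→3 → ∅
[10] timeout(0) → N0(cand b10 [-])
[11] deliver 0→4 → N4(foll b10 [-])
[12] deliver 4→0 → ∅
[13] deliver 0→3 → N3(foll b10 [-])
[14] deliver 3→0 → N0(lead b10 [-])
[15] deliver 0→3 → ∅
[16] deliver 0→4 → ∅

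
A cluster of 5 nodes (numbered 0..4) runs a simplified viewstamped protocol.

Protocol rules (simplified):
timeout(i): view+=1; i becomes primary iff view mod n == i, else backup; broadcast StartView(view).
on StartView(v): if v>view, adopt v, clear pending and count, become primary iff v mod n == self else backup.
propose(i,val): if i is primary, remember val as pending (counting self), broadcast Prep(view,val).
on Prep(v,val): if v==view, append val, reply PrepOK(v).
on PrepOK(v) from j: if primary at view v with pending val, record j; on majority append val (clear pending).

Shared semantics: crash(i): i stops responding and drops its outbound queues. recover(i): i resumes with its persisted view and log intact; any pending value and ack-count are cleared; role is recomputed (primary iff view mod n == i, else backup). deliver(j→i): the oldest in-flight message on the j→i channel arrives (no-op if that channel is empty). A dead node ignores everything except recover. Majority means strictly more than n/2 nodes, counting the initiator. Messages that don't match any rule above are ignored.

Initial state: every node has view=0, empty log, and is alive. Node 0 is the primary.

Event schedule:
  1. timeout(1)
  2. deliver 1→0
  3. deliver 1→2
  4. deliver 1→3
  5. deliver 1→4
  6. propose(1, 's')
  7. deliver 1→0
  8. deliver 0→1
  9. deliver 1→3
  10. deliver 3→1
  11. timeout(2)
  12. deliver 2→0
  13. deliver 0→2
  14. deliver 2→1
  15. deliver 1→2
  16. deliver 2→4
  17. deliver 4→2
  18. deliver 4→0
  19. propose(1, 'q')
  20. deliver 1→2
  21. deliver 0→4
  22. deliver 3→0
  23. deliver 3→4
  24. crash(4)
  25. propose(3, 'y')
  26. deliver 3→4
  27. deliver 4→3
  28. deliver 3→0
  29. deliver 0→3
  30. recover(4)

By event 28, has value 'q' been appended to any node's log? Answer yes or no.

no

step 1 timeout(1): 1={prim,v=1,log=-}
step 2 deliver 1→0: 0={back,v=1,log=-}
step 3 deliver 1→2: 2={back,v=1,log=-}
step 4 deliver 1→3: 3={back,v=1,log=-}
step 5 deliver 1→4: 4={back,v=1,log=-}
step 6 propose(1,'s'): —
step 7 deliver 1→0: 0={back,v=1,log=s}
step 8 deliver 0→1: —
step 9 deliver 1→3: 3={back,v=1,log=s}
step 10 deliver 3→1: 1={prim,v=1,log=s}
step 11 timeout(2): 2={prim,v=2,log=-}
step 12 deliver 2→0: 0={back,v=2,log=s}
step 13 deliver 0→2: —
step 14 deliver 2→1: 1={back,v=2,log=s}
step 15 deliver 1→2: —
step 16 deliver 2→4: 4={back,v=2,log=-}
step 17 deliver 4→2: —
step 18 deliver 4→0: —
step 19 propose(1,'q'): —
step 20 deliver 1→2: —
step 21 deliver 0→4: —
step 22 deliver 3→0: —
step 23 deliver 3→4: —
step 24 crash(4): 4={✗back,v=2,log=-}
step 25 propose(3,'y'): —
step 26 deliver 3→4: —
step 27 deliver 4→3: —
step 28 deliver 3→0: —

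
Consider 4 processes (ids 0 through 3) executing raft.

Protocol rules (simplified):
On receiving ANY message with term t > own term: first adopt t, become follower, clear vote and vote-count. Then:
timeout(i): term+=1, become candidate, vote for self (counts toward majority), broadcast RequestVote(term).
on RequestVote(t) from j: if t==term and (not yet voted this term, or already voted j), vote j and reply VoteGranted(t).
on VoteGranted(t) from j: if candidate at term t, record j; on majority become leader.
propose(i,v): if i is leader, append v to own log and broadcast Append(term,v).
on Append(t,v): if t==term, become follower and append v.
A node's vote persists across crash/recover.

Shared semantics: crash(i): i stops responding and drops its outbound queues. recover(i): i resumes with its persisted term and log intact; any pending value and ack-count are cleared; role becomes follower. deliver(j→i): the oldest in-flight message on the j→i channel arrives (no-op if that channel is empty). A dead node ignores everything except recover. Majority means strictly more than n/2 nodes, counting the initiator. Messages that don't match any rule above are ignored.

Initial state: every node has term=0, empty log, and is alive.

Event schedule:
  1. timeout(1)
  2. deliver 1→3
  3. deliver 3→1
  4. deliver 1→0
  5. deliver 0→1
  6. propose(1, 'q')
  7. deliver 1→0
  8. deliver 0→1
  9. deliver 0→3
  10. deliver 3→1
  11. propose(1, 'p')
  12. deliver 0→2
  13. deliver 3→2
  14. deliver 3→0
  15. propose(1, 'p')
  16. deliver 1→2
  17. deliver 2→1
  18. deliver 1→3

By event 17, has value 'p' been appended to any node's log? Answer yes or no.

after 1 — timeout(1): n1:cand/t1/[-]
after 2 — deliver 1→3: n3:foll/t1/[-]
after 3 — deliver 3→1: ·
after 4 — deliver 1→0: n0:foll/t1/[-]
after 5 — deliver 0→1: n1:lead/t1/[-]
after 6 — propose(1,'q'): n1:lead/t1/[q]
after 7 — deliver 1→0: n0:foll/t1/[q]
after 8 — deliver 0→1: ·
after 9 — deliver 0→3: ·
after 10 — deliver 3→1: ·
after 11 — propose(1,'p'): n1:lead/t1/[q,p]
after 12 — deliver 0→2: ·
after 13 — deliver 3→2: ·
after 14 — deliver 3→0: ·
after 15 — propose(1,'p'): n1:lead/t1/[q,p,p]
after 16 — deliver 1→2: n2:foll/t1/[-]
after 17 — deliver 2→1: ·

yes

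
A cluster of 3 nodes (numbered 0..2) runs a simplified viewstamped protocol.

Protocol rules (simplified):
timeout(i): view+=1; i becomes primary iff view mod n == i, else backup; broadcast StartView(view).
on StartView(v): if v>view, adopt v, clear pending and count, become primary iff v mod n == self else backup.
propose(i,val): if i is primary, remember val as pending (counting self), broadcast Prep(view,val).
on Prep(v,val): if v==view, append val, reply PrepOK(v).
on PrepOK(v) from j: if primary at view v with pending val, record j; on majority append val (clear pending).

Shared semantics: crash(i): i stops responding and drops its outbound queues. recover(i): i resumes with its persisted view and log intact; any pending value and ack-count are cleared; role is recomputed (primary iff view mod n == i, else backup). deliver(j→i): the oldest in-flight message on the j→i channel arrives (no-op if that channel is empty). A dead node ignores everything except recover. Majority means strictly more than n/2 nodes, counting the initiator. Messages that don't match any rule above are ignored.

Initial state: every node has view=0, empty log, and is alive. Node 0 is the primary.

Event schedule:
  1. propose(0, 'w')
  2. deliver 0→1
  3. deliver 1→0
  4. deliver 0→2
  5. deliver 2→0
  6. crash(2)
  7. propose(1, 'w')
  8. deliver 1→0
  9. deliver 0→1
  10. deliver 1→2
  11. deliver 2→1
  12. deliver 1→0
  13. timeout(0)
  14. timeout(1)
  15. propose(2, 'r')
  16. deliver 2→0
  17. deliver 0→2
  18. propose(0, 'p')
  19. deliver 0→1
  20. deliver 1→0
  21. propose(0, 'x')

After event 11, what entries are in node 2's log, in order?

step 1 propose(0,'w'): —
step 2 deliver 0→1: 1={back,v=0,log=w}
step 3 deliver 1→0: 0={prim,v=0,log=w}
step 4 deliver 0→2: 2={back,v=0,log=w}
step 5 deliver 2→0: —
step 6 crash(2): 2={✗back,v=0,log=w}
step 7 propose(1,'w'): —
step 8 deliver 1→0: —
step 9 deliver 0→1: —
step 10 deliver 1→2: —
step 11 deliver 2→1: —

w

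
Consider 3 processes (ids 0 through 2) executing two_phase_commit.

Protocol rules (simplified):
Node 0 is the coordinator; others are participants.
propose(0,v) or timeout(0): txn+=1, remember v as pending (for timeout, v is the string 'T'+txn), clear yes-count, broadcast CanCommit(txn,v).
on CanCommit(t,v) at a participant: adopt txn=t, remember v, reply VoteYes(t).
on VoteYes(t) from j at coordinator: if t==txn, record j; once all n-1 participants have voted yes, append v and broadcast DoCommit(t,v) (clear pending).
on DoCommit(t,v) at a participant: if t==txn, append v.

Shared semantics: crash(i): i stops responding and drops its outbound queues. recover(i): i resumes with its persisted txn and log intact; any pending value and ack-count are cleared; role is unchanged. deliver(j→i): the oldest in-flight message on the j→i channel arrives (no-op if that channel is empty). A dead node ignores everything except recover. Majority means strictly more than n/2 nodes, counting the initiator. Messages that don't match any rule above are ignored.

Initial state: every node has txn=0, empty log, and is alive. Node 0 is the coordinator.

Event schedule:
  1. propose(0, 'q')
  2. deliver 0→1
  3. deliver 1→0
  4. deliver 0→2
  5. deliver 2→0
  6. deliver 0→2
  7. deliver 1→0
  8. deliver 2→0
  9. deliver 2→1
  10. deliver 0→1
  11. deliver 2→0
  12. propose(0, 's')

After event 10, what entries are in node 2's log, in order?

q

step 1 propose(0,'q'): 0={coor,t=1,log=-}
step 2 deliver 0→1: 1={part,t=1,log=-}
step 3 deliver 1→0: —
step 4 deliver 0→2: 2={part,t=1,log=-}
step 5 deliver 2→0: 0={coor,t=1,log=q}
step 6 deliver 0→2: 2={part,t=1,log=q}
step 7 deliver 1→0: —
step 8 deliver 2→0: —
step 9 deliver 2→1: —
step 10 deliver 0→1: 1={part,t=1,log=q}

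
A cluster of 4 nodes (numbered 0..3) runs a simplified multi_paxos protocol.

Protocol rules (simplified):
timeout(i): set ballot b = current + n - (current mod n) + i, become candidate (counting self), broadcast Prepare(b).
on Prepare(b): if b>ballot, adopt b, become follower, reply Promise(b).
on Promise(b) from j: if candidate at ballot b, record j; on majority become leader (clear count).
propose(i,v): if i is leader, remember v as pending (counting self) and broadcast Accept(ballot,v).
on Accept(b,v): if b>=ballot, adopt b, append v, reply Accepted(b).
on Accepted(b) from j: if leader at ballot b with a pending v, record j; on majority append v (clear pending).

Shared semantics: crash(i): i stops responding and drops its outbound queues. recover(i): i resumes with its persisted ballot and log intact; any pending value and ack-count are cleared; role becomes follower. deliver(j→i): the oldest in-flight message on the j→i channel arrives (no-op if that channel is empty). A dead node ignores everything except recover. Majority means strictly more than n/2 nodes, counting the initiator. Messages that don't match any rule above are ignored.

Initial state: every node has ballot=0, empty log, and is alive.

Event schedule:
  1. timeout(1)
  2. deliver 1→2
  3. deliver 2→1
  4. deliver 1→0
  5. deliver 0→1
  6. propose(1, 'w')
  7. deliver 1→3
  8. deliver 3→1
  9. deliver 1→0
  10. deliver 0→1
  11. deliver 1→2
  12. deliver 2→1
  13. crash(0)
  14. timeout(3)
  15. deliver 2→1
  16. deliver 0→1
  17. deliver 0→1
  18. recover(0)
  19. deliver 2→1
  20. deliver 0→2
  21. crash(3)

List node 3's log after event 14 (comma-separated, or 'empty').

1. timeout(1):  <1:cand b5 ->
2. deliver 1→2:  <2:foll b5 ->
3. deliver 2→1:  nop
4. deliver 1→0:  <0:foll b5 ->
5. deliver 0→1:  <1:lead b5 ->
6. propose(1,'w'):  nop
7. deliver 1→3:  <3:foll b5 ->
8. deliver 3→1:  nop
9. deliver 1→0:  <0:foll b5 w>
10. deliver 0→1:  nop
11. deliver 1→2:  <2:foll b5 w>
12. deliver 2→1:  <1:lead b5 w>
13. crash(0):  <0:✗foll b5 w>
14. timeout(3):  <3:cand b11 ->

empty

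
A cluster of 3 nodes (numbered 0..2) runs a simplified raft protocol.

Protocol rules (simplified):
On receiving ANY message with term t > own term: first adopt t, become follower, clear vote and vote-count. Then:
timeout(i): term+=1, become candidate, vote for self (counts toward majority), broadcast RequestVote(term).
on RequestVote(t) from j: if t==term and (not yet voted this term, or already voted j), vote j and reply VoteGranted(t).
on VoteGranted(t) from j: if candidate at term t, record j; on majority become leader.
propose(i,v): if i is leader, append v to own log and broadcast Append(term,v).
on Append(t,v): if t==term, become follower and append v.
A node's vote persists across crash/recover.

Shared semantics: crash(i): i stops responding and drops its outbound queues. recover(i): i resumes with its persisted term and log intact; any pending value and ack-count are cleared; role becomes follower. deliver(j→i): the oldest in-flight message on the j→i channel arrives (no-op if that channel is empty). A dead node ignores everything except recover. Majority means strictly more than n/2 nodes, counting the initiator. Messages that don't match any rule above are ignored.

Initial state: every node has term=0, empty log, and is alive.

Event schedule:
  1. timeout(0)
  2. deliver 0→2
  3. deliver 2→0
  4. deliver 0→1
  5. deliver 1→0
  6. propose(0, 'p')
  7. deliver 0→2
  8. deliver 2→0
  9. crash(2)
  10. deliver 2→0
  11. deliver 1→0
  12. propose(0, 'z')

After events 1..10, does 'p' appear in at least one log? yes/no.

yes

after 1 — timeout(0): n0:cand/t1/[-]
after 2 — deliver 0→2: n2:foll/t1/[-]
after 3 — deliver 2→0: n0:lead/t1/[-]
after 4 — deliver 0→1: n1:foll/t1/[-]
after 5 — deliver 1→0: ·
after 6 — propose(0,'p'): n0:lead/t1/[p]
after 7 — deliver 0→2: n2:foll/t1/[p]
after 8 — deliver 2→0: ·
after 9 — crash(2): n2:✗foll/t1/[p]
after 10 — deliver 2→0: ·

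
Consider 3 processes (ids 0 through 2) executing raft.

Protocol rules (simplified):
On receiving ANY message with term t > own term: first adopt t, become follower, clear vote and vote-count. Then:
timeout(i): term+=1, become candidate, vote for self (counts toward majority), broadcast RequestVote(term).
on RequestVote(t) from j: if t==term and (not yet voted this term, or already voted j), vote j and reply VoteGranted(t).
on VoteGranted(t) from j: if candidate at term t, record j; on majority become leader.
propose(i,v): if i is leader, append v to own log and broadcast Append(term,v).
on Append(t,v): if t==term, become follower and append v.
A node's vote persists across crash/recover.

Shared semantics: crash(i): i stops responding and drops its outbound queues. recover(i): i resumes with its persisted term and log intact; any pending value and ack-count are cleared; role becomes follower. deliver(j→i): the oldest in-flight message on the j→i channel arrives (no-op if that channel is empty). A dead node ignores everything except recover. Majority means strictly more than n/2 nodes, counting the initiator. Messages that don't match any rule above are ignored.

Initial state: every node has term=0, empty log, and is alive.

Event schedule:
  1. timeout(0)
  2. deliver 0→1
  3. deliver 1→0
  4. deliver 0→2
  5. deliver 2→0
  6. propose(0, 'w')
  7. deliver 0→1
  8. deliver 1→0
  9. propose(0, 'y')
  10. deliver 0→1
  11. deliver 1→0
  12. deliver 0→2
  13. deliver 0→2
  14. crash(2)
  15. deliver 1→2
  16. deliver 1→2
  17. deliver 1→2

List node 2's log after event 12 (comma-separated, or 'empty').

w

after 1 — timeout(0): n0:cand/t1/[-]
after 2 — deliver 0→1: n1:foll/t1/[-]
after 3 — deliver 1→0: n0:lead/t1/[-]
after 4 — deliver 0→2: n2:foll/t1/[-]
after 5 — deliver 2→0: ·
after 6 — propose(0,'w'): n0:lead/t1/[w]
after 7 — deliver 0→1: n1:foll/t1/[w]
after 8 — deliver 1→0: ·
after 9 — propose(0,'y'): n0:lead/t1/[w,y]
after 10 — deliver 0→1: n1:foll/t1/[w,y]
after 11 — deliver 1→0: ·
after 12 — deliver 0→2: n2:foll/t1/[w]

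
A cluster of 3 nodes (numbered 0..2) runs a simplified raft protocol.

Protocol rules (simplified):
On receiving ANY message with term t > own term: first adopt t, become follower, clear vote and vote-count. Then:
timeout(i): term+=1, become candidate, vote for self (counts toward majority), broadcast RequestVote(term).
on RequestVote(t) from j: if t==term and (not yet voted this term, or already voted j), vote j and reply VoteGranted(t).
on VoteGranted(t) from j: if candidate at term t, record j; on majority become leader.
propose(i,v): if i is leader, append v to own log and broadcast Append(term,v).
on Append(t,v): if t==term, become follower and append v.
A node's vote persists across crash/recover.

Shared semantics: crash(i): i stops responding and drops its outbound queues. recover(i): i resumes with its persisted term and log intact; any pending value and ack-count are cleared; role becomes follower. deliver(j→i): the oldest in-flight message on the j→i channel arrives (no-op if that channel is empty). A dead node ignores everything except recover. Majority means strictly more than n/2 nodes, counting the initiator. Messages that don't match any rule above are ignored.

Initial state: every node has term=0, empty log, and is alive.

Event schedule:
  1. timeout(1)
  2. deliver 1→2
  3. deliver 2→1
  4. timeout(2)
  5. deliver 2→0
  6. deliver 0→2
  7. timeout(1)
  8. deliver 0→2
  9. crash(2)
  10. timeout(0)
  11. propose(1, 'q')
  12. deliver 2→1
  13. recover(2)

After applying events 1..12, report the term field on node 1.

2

step 1 timeout(1): 1={cand,t=1,log=-}
step 2 deliver 1→2: 2={foll,t=1,log=-}
step 3 deliver 2→1: 1={lead,t=1,log=-}
step 4 timeout(2): 2={cand,t=2,log=-}
step 5 deliver 2→0: 0={foll,t=2,log=-}
step 6 deliver 0→2: 2={lead,t=2,log=-}
step 7 timeout(1): 1={cand,t=2,log=-}
step 8 deliver 0→2: —
step 9 crash(2): 2={✗lead,t=2,log=-}
step 10 timeout(0): 0={cand,t=3,log=-}
step 11 propose(1,'q'): —
step 12 deliver 2→1: —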